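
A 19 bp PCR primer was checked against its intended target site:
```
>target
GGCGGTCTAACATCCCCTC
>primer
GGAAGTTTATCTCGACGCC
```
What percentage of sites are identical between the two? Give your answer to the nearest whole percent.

Mismatches at positions 3, 4, 7, 10, 12, 13, 14, 15, 17, 18 (1-based): 10 of 19.
Identical positions: 9/19 = 47.37% → 47%.

47%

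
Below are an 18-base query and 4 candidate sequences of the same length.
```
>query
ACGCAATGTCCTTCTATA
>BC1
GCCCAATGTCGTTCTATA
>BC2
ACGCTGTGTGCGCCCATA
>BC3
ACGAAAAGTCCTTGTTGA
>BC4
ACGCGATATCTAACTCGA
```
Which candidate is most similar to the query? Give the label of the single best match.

BC1 differs at 3 bases; BC2 differs at 6 bases; BC3 differs at 5 bases; BC4 differs at 7 bases. The closest is BC1.

BC1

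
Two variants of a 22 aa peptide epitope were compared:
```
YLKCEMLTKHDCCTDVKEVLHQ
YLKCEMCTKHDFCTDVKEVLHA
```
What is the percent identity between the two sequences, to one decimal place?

86.4%

3 positions differ (7, 12, 22), so 19 of 22 match: 19/22 = 86.36%.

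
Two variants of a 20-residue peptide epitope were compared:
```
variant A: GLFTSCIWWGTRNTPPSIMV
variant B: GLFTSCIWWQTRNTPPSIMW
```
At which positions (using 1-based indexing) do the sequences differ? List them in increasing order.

10, 20

Scanning 1-based: 10: G/Q; 20: V/W.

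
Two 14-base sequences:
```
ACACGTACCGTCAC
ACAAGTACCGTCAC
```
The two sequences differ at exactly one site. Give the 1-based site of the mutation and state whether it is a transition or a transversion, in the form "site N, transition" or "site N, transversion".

The sequences differ only at site 4: C→A (pyrimidine→purine), a transversion.

site 4, transversion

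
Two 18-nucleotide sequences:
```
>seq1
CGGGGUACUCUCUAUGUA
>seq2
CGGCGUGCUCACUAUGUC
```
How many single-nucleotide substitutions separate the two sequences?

4

Comparing position by position, 4 sites differ: 4 (G/C), 7 (A/G), 11 (U/A), 18 (A/C).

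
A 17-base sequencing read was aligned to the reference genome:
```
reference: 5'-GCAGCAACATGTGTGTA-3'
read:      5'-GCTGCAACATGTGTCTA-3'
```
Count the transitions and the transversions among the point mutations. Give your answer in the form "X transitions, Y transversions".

0 transitions, 2 transversions

Mismatches (1-based):
site 3: A→T (purine→pyrimidine, transversion)
site 15: G→C (purine→pyrimidine, transversion)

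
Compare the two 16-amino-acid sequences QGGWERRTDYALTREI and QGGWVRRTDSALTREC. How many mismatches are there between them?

The sequences differ at residues 5, 10, 16 (1-based) — 3 in total.

3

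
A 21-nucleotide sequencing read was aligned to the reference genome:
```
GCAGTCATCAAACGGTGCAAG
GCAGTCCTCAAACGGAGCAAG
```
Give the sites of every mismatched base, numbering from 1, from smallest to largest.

7, 16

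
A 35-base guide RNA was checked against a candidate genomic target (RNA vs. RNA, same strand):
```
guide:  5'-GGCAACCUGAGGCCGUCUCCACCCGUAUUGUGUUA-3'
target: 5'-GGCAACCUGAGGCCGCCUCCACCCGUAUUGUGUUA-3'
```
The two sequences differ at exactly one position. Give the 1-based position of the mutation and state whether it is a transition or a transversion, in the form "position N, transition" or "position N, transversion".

position 16, transition

The sequences differ only at position 16: U→C (pyrimidine→pyrimidine), a transition.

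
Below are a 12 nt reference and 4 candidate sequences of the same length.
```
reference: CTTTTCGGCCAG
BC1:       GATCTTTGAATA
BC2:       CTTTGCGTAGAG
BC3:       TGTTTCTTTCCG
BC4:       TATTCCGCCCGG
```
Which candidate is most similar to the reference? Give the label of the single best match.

BC2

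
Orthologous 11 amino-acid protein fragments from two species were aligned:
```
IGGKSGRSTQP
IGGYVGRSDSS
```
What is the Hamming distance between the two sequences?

The sequences differ at positions 4, 5, 9, 10, 11 (1-based) — 5 in total.

5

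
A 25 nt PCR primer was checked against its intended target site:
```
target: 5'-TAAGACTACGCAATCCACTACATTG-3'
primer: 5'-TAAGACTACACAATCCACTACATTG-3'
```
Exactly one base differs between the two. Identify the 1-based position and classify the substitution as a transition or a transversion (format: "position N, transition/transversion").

position 10, transition

Position 10 changes G→A. G is a purine and A is a purine, so this is a transition.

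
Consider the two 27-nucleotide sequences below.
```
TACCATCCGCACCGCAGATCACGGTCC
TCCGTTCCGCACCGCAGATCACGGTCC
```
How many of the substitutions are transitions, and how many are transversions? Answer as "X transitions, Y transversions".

0 transitions, 3 transversions

Transitions (purine↔purine or pyrimidine↔pyrimidine): none.
Transversions (purine↔pyrimidine): 2 A→C, 4 C→G, 5 A→T.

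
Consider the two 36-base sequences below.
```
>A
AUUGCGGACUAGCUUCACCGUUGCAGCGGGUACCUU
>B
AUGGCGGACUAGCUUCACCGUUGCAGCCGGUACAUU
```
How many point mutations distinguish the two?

The sequences differ at sites 3, 28, 34 (1-based) — 3 in total.

3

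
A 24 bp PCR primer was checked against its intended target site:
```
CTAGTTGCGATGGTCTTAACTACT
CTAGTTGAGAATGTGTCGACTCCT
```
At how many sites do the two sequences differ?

The sequences differ at sites 8, 11, 12, 15, 17, 18, 22 (1-based) — 7 in total.

7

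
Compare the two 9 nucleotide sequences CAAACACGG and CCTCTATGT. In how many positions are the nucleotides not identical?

Comparing position by position, 6 positions differ: 2 (A/C), 3 (A/T), 4 (A/C), 5 (C/T), 7 (C/T), 9 (G/T).

6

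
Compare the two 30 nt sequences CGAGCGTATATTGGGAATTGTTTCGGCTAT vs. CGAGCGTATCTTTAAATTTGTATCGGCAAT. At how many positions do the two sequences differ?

Comparing position by position, 7 positions differ: 10 (A/C), 13 (G/T), 14 (G/A), 15 (G/A), 17 (A/T), 22 (T/A), 28 (T/A).

7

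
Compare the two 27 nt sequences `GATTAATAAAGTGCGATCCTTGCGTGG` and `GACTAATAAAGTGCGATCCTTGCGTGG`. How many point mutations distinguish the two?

1

Mismatches (1-based): site 3: T→C.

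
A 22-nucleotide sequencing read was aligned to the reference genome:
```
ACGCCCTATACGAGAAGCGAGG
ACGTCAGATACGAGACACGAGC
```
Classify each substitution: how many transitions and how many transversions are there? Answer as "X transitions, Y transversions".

2 transitions, 4 transversions

Transitions (purine↔purine or pyrimidine↔pyrimidine): 4 C→T, 17 G→A.
Transversions (purine↔pyrimidine): 6 C→A, 7 T→G, 16 A→C, 22 G→C.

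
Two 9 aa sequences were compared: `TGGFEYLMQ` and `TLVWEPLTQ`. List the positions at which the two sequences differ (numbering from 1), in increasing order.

2, 3, 4, 6, 8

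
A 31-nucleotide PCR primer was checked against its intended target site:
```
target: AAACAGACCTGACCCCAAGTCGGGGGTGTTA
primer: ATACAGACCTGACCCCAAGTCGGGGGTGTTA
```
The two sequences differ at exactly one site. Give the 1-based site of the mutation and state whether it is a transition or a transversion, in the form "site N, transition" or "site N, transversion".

The sequences differ only at site 2: A→T (purine→pyrimidine), a transversion.

site 2, transversion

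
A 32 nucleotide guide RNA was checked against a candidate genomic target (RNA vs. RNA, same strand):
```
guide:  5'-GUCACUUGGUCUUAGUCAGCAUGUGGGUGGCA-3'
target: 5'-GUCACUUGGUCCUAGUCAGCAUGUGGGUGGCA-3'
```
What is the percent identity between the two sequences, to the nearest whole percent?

97%

Mismatch at position 12 (1-based): 1 of 32.
Identical positions: 31/32 = 96.88% → 97%.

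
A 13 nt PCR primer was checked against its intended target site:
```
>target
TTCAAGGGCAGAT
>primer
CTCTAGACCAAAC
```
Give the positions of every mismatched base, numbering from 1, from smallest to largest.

1, 4, 7, 8, 11, 13

Scanning 1-based: 1: T/C; 4: A/T; 7: G/A; 8: G/C; 11: G/A; 13: T/C.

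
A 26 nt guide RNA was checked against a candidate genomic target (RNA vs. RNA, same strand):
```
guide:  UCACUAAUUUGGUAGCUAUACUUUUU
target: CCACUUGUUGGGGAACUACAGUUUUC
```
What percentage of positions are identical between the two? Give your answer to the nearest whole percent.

9 positions differ (1, 6, 7, 10, 13, 15, 19, 21, 26), so 17 of 26 match: 17/26 = 65.38%.

65%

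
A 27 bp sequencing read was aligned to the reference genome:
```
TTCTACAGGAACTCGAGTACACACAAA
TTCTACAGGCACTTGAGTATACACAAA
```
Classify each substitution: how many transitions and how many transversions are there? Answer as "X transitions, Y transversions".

2 transitions, 1 transversion

Transitions (purine↔purine or pyrimidine↔pyrimidine): 14 C→T, 20 C→T.
Transversions (purine↔pyrimidine): 10 A→C.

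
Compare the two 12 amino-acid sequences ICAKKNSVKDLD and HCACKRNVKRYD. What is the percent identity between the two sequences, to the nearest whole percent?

6 positions differ (1, 4, 6, 7, 10, 11), so 6 of 12 match: 6/12 = 50%.

50%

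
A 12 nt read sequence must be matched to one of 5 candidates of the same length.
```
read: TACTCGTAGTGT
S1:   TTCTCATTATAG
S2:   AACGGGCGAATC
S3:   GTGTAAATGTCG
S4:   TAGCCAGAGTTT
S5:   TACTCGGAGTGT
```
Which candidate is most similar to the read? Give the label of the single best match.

Hamming distances to read — S1: 6; S2: 9; S3: 9; S4: 5; S5: 1.
Smallest is S5 with 1 mismatch.

S5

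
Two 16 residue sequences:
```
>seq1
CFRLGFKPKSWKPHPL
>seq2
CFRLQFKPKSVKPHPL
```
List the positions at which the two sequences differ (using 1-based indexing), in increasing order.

Differences at position 5 (G→Q), position 11 (W→V).

5, 11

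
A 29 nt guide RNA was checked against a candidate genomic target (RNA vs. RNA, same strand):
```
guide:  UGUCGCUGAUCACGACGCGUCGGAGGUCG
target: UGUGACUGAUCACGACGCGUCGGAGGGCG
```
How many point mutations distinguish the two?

3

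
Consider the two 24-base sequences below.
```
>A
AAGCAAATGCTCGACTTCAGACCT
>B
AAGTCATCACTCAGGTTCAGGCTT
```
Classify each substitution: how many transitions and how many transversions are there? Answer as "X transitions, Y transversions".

7 transitions, 3 transversions

Mismatches (1-based):
base 4: C→T (pyrimidine→pyrimidine, transition)
base 5: A→C (purine→pyrimidine, transversion)
base 7: A→T (purine→pyrimidine, transversion)
base 8: T→C (pyrimidine→pyrimidine, transition)
base 9: G→A (purine→purine, transition)
base 13: G→A (purine→purine, transition)
base 14: A→G (purine→purine, transition)
base 15: C→G (pyrimidine→purine, transversion)
base 21: A→G (purine→purine, transition)
base 23: C→T (pyrimidine→pyrimidine, transition)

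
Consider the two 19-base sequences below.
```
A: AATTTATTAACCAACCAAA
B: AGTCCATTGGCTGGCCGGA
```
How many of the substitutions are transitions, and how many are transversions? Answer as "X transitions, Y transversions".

Mismatches (1-based):
position 2: A→G (purine→purine, transition)
position 4: T→C (pyrimidine→pyrimidine, transition)
position 5: T→C (pyrimidine→pyrimidine, transition)
position 9: A→G (purine→purine, transition)
position 10: A→G (purine→purine, transition)
position 12: C→T (pyrimidine→pyrimidine, transition)
position 13: A→G (purine→purine, transition)
position 14: A→G (purine→purine, transition)
position 17: A→G (purine→purine, transition)
position 18: A→G (purine→purine, transition)

10 transitions, 0 transversions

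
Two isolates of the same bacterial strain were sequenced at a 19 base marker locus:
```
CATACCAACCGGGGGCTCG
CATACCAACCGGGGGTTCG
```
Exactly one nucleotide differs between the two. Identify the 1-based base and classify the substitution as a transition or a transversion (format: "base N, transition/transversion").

The sequences differ only at base 16: C→T (pyrimidine→pyrimidine), a transition.

base 16, transition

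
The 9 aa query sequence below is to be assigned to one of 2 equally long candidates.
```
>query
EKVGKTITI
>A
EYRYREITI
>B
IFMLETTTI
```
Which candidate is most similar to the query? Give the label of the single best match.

A

A differs at 5 positions; B differs at 6 positions. The closest is A.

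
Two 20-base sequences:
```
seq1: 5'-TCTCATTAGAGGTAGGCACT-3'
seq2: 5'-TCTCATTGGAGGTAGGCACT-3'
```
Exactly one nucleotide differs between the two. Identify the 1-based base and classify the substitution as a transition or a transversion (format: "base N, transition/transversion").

The sequences differ only at base 8: A→G (purine→purine), a transition.

base 8, transition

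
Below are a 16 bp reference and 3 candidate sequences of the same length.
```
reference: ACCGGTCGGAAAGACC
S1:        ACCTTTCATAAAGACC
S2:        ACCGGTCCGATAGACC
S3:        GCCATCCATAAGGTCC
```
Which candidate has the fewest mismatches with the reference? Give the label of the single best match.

S2

S1 differs at 4 bases; S2 differs at 2 bases; S3 differs at 8 bases. The closest is S2.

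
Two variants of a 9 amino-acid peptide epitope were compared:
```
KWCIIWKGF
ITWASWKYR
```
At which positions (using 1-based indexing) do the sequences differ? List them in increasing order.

1, 2, 3, 4, 5, 8, 9

Differences at position 1 (K→I), position 2 (W→T), position 3 (C→W), position 4 (I→A), position 5 (I→S), position 8 (G→Y), position 9 (F→R).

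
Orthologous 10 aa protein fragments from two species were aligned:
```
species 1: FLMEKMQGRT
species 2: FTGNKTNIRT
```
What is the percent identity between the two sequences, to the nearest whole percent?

Mismatches at positions 2, 3, 4, 6, 7, 8 (1-based): 6 of 10.
Identical positions: 4/10 = 40% → 40%.

40%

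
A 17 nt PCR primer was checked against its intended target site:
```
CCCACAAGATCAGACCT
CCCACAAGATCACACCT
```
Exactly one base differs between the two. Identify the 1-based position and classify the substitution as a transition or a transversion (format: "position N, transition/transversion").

position 13, transversion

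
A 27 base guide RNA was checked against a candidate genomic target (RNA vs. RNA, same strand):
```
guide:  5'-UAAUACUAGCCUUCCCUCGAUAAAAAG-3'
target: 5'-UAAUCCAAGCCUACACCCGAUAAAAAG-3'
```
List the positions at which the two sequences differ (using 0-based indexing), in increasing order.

4, 6, 12, 14, 16

Scanning 0-based: 4: A/C; 6: U/A; 12: U/A; 14: C/A; 16: U/C.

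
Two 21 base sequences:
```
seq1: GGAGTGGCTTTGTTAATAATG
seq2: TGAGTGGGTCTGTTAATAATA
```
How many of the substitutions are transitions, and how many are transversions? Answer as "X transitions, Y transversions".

Transitions (purine↔purine or pyrimidine↔pyrimidine): 10 T→C, 21 G→A.
Transversions (purine↔pyrimidine): 1 G→T, 8 C→G.

2 transitions, 2 transversions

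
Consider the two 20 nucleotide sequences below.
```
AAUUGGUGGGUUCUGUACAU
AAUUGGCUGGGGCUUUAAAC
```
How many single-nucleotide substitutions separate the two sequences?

Comparing position by position, 7 positions differ: 7 (U/C), 8 (G/U), 11 (U/G), 12 (U/G), 15 (G/U), 18 (C/A), 20 (U/C).

7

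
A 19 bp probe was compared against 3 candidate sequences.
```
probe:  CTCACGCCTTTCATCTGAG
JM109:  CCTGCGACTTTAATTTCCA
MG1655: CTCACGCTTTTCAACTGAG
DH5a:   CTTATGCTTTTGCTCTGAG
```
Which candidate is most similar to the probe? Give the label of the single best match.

JM109 differs at 9 positions; MG1655 differs at 2 positions; DH5a differs at 5 positions. The closest is MG1655.

MG1655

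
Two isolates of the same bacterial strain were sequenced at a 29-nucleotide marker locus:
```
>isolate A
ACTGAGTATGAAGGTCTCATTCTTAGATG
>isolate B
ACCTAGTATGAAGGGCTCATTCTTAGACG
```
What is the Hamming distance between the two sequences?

4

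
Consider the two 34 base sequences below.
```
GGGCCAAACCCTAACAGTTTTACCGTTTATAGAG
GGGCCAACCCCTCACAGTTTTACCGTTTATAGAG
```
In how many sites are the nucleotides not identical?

2

The sequences differ at sites 8, 13 (1-based) — 2 in total.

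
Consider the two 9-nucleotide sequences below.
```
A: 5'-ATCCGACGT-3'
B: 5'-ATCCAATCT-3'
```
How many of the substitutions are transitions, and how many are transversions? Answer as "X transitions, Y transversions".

Mismatches (1-based):
site 5: G→A (purine→purine, transition)
site 7: C→T (pyrimidine→pyrimidine, transition)
site 8: G→C (purine→pyrimidine, transversion)

2 transitions, 1 transversion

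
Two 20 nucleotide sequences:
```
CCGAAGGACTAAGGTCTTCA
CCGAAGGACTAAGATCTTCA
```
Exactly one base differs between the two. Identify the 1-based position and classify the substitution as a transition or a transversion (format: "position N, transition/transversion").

position 14, transition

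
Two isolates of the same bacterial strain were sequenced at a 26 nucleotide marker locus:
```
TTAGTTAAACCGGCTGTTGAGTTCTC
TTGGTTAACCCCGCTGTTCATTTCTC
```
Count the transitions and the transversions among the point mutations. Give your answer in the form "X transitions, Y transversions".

1 transition, 4 transversions

Mismatches (1-based):
site 3: A→G (purine→purine, transition)
site 9: A→C (purine→pyrimidine, transversion)
site 12: G→C (purine→pyrimidine, transversion)
site 19: G→C (purine→pyrimidine, transversion)
site 21: G→T (purine→pyrimidine, transversion)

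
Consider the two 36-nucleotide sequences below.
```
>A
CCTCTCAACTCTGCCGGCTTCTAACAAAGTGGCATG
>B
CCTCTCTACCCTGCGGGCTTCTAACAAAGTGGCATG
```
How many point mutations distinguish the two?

3

Comparing position by position, 3 bases differ: 7 (A/T), 10 (T/C), 15 (C/G).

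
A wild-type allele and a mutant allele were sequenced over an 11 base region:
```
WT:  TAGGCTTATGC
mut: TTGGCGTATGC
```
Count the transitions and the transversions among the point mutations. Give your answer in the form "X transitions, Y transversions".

Transitions (purine↔purine or pyrimidine↔pyrimidine): none.
Transversions (purine↔pyrimidine): 2 A→T, 6 T→G.

0 transitions, 2 transversions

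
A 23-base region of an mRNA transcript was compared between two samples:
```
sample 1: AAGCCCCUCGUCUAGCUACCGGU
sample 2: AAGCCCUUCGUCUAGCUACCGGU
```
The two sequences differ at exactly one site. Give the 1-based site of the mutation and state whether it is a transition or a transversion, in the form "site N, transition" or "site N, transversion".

site 7, transition

The sequences differ only at site 7: C→U (pyrimidine→pyrimidine), a transition.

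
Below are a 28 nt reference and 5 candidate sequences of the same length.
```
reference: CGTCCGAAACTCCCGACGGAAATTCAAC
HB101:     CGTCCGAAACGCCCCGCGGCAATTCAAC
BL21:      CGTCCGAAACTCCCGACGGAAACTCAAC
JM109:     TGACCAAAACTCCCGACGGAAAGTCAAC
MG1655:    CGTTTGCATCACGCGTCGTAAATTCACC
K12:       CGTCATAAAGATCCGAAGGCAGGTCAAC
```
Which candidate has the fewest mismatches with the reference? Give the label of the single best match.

BL21

HB101 differs at 4 bases; BL21 differs at 1 base; JM109 differs at 4 bases; MG1655 differs at 9 bases; K12 differs at 9 bases. The closest is BL21.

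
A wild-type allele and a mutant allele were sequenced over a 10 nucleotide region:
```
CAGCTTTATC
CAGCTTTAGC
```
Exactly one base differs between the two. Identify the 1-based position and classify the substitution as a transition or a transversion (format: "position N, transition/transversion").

position 9, transversion

The sequences differ only at position 9: T→G (pyrimidine→purine), a transversion.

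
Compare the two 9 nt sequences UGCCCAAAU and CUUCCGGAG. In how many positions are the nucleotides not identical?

Comparing position by position, 6 positions differ: 1 (U/C), 2 (G/U), 3 (C/U), 6 (A/G), 7 (A/G), 9 (U/G).

6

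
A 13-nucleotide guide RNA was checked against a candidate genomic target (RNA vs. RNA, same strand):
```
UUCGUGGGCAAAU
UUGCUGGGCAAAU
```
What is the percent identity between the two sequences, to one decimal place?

84.6%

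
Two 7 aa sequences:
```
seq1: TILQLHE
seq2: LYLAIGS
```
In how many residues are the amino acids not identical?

6

Mismatches (1-based): residue 1: T→L; residue 2: I→Y; residue 4: Q→A; residue 5: L→I; residue 6: H→G; residue 7: E→S.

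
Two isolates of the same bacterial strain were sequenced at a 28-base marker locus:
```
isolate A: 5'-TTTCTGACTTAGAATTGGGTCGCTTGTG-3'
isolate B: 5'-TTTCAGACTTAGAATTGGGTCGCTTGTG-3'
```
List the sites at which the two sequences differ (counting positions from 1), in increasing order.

5

Differences at site 5 (T→A).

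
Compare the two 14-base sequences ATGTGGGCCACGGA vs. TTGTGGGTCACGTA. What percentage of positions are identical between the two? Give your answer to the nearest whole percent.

79%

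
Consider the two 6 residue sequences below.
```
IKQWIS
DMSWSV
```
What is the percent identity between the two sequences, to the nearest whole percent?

5 positions differ (1, 2, 3, 5, 6), so 1 of 6 match: 1/6 = 16.67%.

17%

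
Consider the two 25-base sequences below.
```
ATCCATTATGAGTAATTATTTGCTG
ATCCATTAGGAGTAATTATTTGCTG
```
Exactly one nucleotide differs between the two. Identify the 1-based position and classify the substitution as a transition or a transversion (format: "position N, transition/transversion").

The sequences differ only at position 9: T→G (pyrimidine→purine), a transversion.

position 9, transversion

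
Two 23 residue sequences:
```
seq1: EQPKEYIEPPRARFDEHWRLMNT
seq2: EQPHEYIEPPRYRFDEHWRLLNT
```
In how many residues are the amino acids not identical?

Mismatches (1-based): residue 4: K→H; residue 12: A→Y; residue 21: M→L.

3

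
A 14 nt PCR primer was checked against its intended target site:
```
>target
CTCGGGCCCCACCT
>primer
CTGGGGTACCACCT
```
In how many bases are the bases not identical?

Mismatches (1-based): base 3: C→G; base 7: C→T; base 8: C→A.

3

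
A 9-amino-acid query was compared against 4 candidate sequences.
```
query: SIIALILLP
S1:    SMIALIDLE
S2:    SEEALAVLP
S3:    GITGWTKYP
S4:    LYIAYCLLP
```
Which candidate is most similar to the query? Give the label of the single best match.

S1

Hamming distances to query — S1: 3; S2: 4; S3: 7; S4: 4.
Smallest is S1 with 3 mismatches.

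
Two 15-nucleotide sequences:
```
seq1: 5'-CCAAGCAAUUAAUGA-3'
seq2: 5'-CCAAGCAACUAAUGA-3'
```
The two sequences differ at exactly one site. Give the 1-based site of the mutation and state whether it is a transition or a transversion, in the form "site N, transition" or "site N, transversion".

site 9, transition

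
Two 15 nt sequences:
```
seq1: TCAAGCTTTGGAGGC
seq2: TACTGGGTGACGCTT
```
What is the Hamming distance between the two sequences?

12

The sequences differ at sites 2, 3, 4, 6, 7, 9, 10, 11, 12, 13, 14, 15 (1-based) — 12 in total.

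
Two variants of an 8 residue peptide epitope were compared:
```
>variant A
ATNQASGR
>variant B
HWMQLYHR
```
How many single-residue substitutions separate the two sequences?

The sequences differ at residues 1, 2, 3, 5, 6, 7 (1-based) — 6 in total.

6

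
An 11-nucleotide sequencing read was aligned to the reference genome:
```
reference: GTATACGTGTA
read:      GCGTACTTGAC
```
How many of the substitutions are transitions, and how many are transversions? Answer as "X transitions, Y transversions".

2 transitions, 3 transversions

Transitions (purine↔purine or pyrimidine↔pyrimidine): 2 T→C, 3 A→G.
Transversions (purine↔pyrimidine): 7 G→T, 10 T→A, 11 A→C.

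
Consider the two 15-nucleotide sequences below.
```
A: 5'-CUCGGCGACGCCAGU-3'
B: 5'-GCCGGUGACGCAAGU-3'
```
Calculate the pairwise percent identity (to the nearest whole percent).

4 positions differ (1, 2, 6, 12), so 11 of 15 match: 11/15 = 73.33%.

73%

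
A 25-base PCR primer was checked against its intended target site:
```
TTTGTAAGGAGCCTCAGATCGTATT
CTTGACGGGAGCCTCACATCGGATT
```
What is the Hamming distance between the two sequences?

Comparing position by position, 6 positions differ: 1 (T/C), 5 (T/A), 6 (A/C), 7 (A/G), 17 (G/C), 22 (T/G).

6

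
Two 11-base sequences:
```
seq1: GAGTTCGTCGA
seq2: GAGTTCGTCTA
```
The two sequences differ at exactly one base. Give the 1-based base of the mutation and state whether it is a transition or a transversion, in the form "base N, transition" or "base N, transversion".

base 10, transversion

Base 10 changes G→T. G is a purine and T is a pyrimidine, so this is a transversion.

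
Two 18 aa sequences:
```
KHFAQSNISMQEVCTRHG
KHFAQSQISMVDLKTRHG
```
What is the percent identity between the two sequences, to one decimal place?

72.2%

5 positions differ (7, 11, 12, 13, 14), so 13 of 18 match: 13/18 = 72.22%.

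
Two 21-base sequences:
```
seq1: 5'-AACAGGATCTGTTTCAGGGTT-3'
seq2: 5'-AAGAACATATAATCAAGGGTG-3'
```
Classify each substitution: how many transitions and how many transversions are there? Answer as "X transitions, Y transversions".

Transitions (purine↔purine or pyrimidine↔pyrimidine): 5 G→A, 11 G→A, 14 T→C.
Transversions (purine↔pyrimidine): 3 C→G, 6 G→C, 9 C→A, 12 T→A, 15 C→A, 21 T→G.

3 transitions, 6 transversions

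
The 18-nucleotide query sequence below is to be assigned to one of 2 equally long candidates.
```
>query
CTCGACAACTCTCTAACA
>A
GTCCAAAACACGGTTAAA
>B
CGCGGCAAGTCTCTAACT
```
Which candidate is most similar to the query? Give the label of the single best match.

B

Hamming distances to query — A: 8; B: 4.
Smallest is B with 4 mismatches.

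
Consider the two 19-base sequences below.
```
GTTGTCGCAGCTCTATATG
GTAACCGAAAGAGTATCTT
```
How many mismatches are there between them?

10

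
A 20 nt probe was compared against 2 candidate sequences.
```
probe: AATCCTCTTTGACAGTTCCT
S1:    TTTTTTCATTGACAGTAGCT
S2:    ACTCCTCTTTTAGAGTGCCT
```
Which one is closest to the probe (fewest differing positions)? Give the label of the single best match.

Hamming distances to probe — S1: 7; S2: 4.
Smallest is S2 with 4 mismatches.

S2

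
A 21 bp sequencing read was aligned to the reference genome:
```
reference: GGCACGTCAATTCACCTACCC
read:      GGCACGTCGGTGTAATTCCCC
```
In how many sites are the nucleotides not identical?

7

Comparing position by position, 7 sites differ: 9 (A/G), 10 (A/G), 12 (T/G), 13 (C/T), 15 (C/A), 16 (C/T), 18 (A/C).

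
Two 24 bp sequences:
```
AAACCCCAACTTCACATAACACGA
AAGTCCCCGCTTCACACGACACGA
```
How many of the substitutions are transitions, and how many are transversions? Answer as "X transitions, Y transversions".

5 transitions, 1 transversion

Mismatches (1-based):
site 3: A→G (purine→purine, transition)
site 4: C→T (pyrimidine→pyrimidine, transition)
site 8: A→C (purine→pyrimidine, transversion)
site 9: A→G (purine→purine, transition)
site 17: T→C (pyrimidine→pyrimidine, transition)
site 18: A→G (purine→purine, transition)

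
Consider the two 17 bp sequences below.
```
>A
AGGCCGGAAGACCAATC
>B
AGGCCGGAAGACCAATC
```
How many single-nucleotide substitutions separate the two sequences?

0

No positions differ; the sequences are identical.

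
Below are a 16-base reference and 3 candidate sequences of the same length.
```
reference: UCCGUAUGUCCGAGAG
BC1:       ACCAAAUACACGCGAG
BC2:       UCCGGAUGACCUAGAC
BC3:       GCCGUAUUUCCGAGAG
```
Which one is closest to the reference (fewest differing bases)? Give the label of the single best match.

Hamming distances to reference — BC1: 7; BC2: 4; BC3: 2.
Smallest is BC3 with 2 mismatches.

BC3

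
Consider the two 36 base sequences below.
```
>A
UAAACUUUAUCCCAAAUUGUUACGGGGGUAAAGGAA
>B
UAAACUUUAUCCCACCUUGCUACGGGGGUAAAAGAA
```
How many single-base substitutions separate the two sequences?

Comparing position by position, 4 bases differ: 15 (A/C), 16 (A/C), 20 (U/C), 33 (G/A).

4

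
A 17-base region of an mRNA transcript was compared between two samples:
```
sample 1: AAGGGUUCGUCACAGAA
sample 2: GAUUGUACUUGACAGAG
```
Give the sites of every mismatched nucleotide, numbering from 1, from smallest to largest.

1, 3, 4, 7, 9, 11, 17

Differences at site 1 (A→G), site 3 (G→U), site 4 (G→U), site 7 (U→A), site 9 (G→U), site 11 (C→G), site 17 (A→G).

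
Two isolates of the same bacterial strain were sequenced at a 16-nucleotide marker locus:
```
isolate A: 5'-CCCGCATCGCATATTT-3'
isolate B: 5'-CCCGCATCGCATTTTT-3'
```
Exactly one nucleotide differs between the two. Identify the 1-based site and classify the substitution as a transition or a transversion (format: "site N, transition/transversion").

site 13, transversion

Site 13 changes A→T. A is a purine and T is a pyrimidine, so this is a transversion.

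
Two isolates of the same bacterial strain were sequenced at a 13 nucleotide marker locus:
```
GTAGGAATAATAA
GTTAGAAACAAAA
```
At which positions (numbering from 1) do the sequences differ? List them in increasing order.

3, 4, 8, 9, 11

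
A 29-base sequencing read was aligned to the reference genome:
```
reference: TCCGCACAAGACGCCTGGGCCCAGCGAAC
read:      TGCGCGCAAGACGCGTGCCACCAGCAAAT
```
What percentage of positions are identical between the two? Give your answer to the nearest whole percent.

Mismatches at positions 2, 6, 15, 18, 19, 20, 26, 29 (1-based): 8 of 29.
Identical positions: 21/29 = 72.41% → 72%.

72%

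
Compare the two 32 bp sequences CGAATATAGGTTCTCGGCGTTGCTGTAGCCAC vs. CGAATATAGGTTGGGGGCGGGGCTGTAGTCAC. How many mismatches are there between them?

6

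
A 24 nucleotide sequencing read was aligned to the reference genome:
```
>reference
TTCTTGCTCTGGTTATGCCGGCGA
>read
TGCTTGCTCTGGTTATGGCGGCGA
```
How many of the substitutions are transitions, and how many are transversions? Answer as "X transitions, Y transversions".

0 transitions, 2 transversions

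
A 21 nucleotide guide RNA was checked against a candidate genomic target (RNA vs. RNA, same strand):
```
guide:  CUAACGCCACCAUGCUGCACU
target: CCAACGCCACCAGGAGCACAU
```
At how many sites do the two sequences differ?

8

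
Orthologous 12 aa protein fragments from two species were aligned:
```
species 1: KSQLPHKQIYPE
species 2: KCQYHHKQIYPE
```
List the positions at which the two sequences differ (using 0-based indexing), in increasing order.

Scanning 0-based: 1: S/C; 3: L/Y; 4: P/H.

1, 3, 4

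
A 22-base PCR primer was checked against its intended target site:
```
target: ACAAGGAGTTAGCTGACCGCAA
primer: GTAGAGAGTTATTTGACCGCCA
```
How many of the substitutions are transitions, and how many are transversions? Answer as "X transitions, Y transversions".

Mismatches (1-based):
site 1: A→G (purine→purine, transition)
site 2: C→T (pyrimidine→pyrimidine, transition)
site 4: A→G (purine→purine, transition)
site 5: G→A (purine→purine, transition)
site 12: G→T (purine→pyrimidine, transversion)
site 13: C→T (pyrimidine→pyrimidine, transition)
site 21: A→C (purine→pyrimidine, transversion)

5 transitions, 2 transversions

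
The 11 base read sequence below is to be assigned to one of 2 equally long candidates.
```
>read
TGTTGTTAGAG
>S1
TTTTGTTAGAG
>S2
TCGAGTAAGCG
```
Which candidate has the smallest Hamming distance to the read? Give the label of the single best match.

S1 differs at 1 position; S2 differs at 5 positions. The closest is S1.

S1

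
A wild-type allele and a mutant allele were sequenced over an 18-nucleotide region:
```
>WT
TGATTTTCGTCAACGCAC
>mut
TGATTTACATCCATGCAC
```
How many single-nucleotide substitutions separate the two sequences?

The sequences differ at bases 7, 9, 12, 14 (1-based) — 4 in total.

4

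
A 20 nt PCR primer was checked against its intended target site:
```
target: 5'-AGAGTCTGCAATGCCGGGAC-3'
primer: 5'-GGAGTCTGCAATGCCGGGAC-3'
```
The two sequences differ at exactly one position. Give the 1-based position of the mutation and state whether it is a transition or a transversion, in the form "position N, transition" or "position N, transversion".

position 1, transition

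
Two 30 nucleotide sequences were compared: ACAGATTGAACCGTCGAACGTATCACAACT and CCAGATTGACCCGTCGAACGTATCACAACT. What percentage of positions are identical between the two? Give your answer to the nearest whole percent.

93%

2 positions differ (1, 10), so 28 of 30 match: 28/30 = 93.33%.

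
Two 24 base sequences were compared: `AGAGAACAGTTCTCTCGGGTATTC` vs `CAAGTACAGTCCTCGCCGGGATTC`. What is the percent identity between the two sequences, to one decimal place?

70.8%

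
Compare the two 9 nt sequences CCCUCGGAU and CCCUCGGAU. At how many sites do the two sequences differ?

No positions differ; the sequences are identical.

0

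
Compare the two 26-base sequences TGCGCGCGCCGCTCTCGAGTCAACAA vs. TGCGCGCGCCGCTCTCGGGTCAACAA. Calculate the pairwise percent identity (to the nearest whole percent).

Mismatch at position 18 (1-based): 1 of 26.
Identical positions: 25/26 = 96.15% → 96%.

96%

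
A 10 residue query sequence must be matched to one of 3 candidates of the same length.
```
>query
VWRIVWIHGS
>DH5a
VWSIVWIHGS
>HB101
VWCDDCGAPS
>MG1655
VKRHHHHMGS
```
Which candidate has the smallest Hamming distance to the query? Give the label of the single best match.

DH5a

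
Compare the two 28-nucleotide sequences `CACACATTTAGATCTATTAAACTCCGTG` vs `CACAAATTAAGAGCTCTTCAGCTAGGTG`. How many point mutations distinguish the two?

Comparing position by position, 8 sites differ: 5 (C/A), 9 (T/A), 13 (T/G), 16 (A/C), 19 (A/C), 21 (A/G), 24 (C/A), 25 (C/G).

8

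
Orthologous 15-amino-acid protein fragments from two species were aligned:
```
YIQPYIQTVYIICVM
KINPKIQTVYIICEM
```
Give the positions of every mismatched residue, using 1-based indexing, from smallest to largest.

1, 3, 5, 14

Differences at position 1 (Y→K), position 3 (Q→N), position 5 (Y→K), position 14 (V→E).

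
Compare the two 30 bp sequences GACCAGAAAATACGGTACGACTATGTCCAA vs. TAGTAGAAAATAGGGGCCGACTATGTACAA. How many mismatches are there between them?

7

The sequences differ at sites 1, 3, 4, 13, 16, 17, 27 (1-based) — 7 in total.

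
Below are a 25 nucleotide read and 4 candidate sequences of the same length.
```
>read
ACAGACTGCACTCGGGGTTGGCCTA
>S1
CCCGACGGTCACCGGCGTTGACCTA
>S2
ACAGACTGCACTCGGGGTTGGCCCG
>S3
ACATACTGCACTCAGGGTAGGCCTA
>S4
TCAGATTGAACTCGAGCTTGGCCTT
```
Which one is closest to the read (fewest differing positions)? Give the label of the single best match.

Hamming distances to read — S1: 9; S2: 2; S3: 3; S4: 6.
Smallest is S2 with 2 mismatches.

S2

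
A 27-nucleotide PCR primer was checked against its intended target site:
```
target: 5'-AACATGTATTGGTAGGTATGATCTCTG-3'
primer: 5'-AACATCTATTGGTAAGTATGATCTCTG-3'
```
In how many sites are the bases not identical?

The sequences differ at sites 6, 15 (1-based) — 2 in total.

2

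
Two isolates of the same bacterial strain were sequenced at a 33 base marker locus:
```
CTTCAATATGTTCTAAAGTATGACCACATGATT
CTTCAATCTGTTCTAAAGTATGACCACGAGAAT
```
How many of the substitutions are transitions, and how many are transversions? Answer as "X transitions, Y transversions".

1 transition, 3 transversions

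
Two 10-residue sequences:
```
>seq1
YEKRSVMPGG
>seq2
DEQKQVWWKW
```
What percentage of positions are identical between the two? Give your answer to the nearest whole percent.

20%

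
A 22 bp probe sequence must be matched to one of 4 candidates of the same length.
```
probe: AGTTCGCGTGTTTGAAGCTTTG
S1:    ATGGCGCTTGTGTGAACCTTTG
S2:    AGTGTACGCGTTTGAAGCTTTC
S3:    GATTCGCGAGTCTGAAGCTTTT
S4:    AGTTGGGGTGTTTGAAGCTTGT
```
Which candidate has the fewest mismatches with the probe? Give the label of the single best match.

Hamming distances to probe — S1: 6; S2: 5; S3: 5; S4: 4.
Smallest is S4 with 4 mismatches.

S4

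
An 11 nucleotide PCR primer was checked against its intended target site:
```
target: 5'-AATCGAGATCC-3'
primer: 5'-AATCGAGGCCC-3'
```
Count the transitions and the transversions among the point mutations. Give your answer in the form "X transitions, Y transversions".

2 transitions, 0 transversions

Transitions (purine↔purine or pyrimidine↔pyrimidine): 8 A→G, 9 T→C.
Transversions (purine↔pyrimidine): none.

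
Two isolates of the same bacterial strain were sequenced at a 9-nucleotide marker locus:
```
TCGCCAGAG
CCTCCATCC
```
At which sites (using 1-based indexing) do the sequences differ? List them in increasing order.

Scanning 1-based: 1: T/C; 3: G/T; 7: G/T; 8: A/C; 9: G/C.

1, 3, 7, 8, 9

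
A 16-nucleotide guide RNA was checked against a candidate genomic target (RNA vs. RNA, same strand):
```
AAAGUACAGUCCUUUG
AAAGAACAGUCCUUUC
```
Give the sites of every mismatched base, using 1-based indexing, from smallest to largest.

Differences at site 5 (U→A), site 16 (G→C).

5, 16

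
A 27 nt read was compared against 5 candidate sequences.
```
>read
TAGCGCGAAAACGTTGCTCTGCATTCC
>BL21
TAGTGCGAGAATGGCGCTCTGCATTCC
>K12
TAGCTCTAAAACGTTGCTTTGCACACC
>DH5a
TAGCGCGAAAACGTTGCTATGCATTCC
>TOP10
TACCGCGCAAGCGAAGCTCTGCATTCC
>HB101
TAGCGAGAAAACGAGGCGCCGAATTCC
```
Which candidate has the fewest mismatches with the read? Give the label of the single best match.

DH5a

Hamming distances to read — BL21: 5; K12: 5; DH5a: 1; TOP10: 5; HB101: 6.
Smallest is DH5a with 1 mismatch.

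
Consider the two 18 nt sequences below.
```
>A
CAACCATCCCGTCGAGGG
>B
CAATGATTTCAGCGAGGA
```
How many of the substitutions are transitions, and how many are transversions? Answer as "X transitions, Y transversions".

Transitions (purine↔purine or pyrimidine↔pyrimidine): 4 C→T, 8 C→T, 9 C→T, 11 G→A, 18 G→A.
Transversions (purine↔pyrimidine): 5 C→G, 12 T→G.

5 transitions, 2 transversions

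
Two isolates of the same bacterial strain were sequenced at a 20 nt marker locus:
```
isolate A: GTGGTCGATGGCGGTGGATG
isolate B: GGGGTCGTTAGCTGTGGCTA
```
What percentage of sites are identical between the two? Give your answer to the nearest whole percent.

6 positions differ (2, 8, 10, 13, 18, 20), so 14 of 20 match: 14/20 = 70%.

70%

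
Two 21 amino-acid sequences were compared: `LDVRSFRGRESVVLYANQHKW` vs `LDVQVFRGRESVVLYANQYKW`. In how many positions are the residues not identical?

3

Mismatches (1-based): position 4: R→Q; position 5: S→V; position 19: H→Y.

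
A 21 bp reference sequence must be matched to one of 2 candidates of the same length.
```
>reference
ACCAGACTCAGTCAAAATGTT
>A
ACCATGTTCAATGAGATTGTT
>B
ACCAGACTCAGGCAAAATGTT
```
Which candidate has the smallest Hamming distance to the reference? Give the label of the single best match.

A differs at 7 sites; B differs at 1 site. The closest is B.

B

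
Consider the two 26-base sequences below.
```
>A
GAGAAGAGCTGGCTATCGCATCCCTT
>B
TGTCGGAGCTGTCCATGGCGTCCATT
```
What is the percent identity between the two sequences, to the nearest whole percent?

62%

Mismatches at positions 1, 2, 3, 4, 5, 12, 14, 17, 20, 24 (1-based): 10 of 26.
Identical positions: 16/26 = 61.54% → 62%.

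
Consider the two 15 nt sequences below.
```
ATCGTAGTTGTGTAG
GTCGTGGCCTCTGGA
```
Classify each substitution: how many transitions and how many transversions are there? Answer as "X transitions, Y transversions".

7 transitions, 3 transversions

Mismatches (1-based):
base 1: A→G (purine→purine, transition)
base 6: A→G (purine→purine, transition)
base 8: T→C (pyrimidine→pyrimidine, transition)
base 9: T→C (pyrimidine→pyrimidine, transition)
base 10: G→T (purine→pyrimidine, transversion)
base 11: T→C (pyrimidine→pyrimidine, transition)
base 12: G→T (purine→pyrimidine, transversion)
base 13: T→G (pyrimidine→purine, transversion)
base 14: A→G (purine→purine, transition)
base 15: G→A (purine→purine, transition)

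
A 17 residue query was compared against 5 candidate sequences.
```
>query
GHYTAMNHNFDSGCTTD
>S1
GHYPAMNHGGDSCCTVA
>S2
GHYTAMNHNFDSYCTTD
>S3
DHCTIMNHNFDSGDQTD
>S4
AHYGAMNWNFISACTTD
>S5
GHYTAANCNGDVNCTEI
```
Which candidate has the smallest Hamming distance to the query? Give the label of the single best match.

S2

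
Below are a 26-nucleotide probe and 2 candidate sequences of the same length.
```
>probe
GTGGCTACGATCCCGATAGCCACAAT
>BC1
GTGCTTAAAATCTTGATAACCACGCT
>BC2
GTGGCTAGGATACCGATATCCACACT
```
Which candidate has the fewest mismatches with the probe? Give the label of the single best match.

BC1 differs at 9 bases; BC2 differs at 4 bases. The closest is BC2.

BC2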